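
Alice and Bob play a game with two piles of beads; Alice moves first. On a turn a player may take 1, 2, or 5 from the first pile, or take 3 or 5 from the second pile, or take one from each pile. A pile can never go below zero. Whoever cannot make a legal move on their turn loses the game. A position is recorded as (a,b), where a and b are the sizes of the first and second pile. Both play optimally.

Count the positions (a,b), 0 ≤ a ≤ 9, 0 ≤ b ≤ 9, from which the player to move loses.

32

Positions with no move are L. A position that does have a move is losing for the player to move precisely when every available move leads to a winning position for the opponent. Fill in the labels:
Every move lowers a or b (never raises either), so fill the grid row by row in increasing a, and left to right within a row: each cell's successors are then already labelled.
      b=0  b=1  b=2  b=3  b=4  b=5  b=6  b=7  b=8  b=9
a=0:    L    L    L    W    W    W    W    W    L    L
a=1:    W    W    W    W    L    L    L    W    W    W
a=2:    W    W    W    L    W    W    W    W    W    W
a=3:    L    L    L    W    W    W    W    W    L    L
a=4:    W    W    W    W    L    L    L    W    W    W
a=5:    W    W    W    L    W    W    W    W    W    W
a=6:    L    L    L    W    W    W    W    W    L    L
a=7:    W    W    W    W    L    L    L    W    W    W
a=8:    W    W    W    L    W    W    W    W    W    W
a=9:    L    L    L    W    W    W    W    W    L    L
Cells with no legal move (terminal, hence L): (0,0), (0,1), (0,2).
The remaining L cells, each justified by listing all of its moves:
(0,8): →(0,5)(W), (0,3)(W) — all W, so L
(0,9): →(0,6)(W), (0,4)(W) — all W, so L
(1,4): →(0,4)(W), (1,1)(W), (0,3)(W) — all W, so L
(1,5): →(0,5)(W), (1,2)(W), (1,0)(W), (0,4)(W) — all W, so L
(1,6): →(0,6)(W), (1,3)(W), (1,1)(W), (0,5)(W) — all W, so L
(2,3): →(1,3)(W), (0,3)(W), (2,0)(W), (1,2)(W) — all W, so L
(3,0): →(2,0)(W), (1,0)(W) — all W, so L
(3,1): →(2,1)(W), (1,1)(W), (2,0)(W) — all W, so L
(3,2): →(2,2)(W), (1,2)(W), (2,1)(W) — all W, so L
(3,8): →(2,8)(W), (1,8)(W), (3,5)(W), (3,3)(W), (2,7)(W) — all W, so L
(3,9): →(2,9)(W), (1,9)(W), (3,6)(W), (3,4)(W), (2,8)(W) — all W, so L
(4,4): →(3,4)(W), (2,4)(W), (4,1)(W), (3,3)(W) — all W, so L
(4,5): →(3,5)(W), (2,5)(W), (4,2)(W), (4,0)(W), (3,4)(W) — all W, so L
(4,6): →(3,6)(W), (2,6)(W), (4,3)(W), (4,1)(W), (3,5)(W) — all W, so L
(5,3): →(4,3)(W), (3,3)(W), (0,3)(W), (5,0)(W), (4,2)(W) — all W, so L
(6,0): →(5,0)(W), (4,0)(W), (1,0)(W) — all W, so L
(6,1): →(5,1)(W), (4,1)(W), (1,1)(W), (5,0)(W) — all W, so L
(6,2): →(5,2)(W), (4,2)(W), (1,2)(W), (5,1)(W) — all W, so L
(6,8): →(5,8)(W), (4,8)(W), (1,8)(W), (6,5)(W), (6,3)(W), (5,7)(W) — all W, so L
(6,9): →(5,9)(W), (4,9)(W), (1,9)(W), (6,6)(W), (6,4)(W), (5,8)(W) — all W, so L
(7,4): →(6,4)(W), (5,4)(W), (2,4)(W), (7,1)(W), (6,3)(W) — all W, so L
(7,5): →(6,5)(W), (5,5)(W), (2,5)(W), (7,2)(W), (7,0)(W), (6,4)(W) — all W, so L
(7,6): →(6,6)(W), (5,6)(W), (2,6)(W), (7,3)(W), (7,1)(W), (6,5)(W) — all W, so L
(8,3): →(7,3)(W), (6,3)(W), (3,3)(W), (8,0)(W), (7,2)(W) — all W, so L
(9,0): →(8,0)(W), (7,0)(W), (4,0)(W) — all W, so L
(9,1): →(8,1)(W), (7,1)(W), (4,1)(W), (8,0)(W) — all W, so L
(9,2): →(8,2)(W), (7,2)(W), (4,2)(W), (8,1)(W) — all W, so L
(9,8): →(8,8)(W), (7,8)(W), (4,8)(W), (9,5)(W), (9,3)(W), (8,7)(W) — all W, so L
(9,9): →(8,9)(W), (7,9)(W), (4,9)(W), (9,6)(W), (9,4)(W), (8,8)(W) — all W, so L
Every other cell has at least one move into one of the L cells above, so it is W.
L cells per row: a=0: 5, a=1: 3, a=2: 1, a=3: 5, a=4: 3, a=5: 1, a=6: 5, a=7: 3, a=8: 1, a=9: 5; total 32.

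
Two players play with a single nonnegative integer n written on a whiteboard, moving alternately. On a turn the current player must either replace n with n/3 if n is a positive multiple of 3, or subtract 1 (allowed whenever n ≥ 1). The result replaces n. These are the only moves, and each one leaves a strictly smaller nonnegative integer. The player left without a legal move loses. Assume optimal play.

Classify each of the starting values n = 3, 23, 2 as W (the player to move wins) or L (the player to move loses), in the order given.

3: W, 23: W, 2: L

Build the W/L table. Terminal = L. A non-terminal position is W if it has a move to some L; otherwise it is L.
n=0: no move → L
n=1: W (go to 0, an L position)
n=2: L (sole option 1(W) is W)
n=3: W (go to 2, an L position)
n=4: L (sole option 3(W) is W)
n=5: W (go to 4, an L position)
n=6: W (go to 2, an L position)
n=7: L (sole option 6(W) is W)
n=8: W (go to 7, an L position)
n=9: L (options 3(W), 8(W) are all W)
n=10: W (go to 9, an L position)
n=11: L (sole option 10(W) is W)
n=12: W (go to 4, an L position)
n=13: L (sole option 12(W) is W)
n=14: W (go to 13, an L position)
n=15: L (options 5(W), 14(W) are all W)
n=16: W (go to 15, an L position)
n=17: L (sole option 16(W) is W)
n=18: W (go to 17, an L position)
n=19: L (sole option 18(W) is W)
n=20: W (go to 19, an L position)
n=21: W (go to 7, an L position)
n=22: L (sole option 21(W) is W)
n=23: W (go to 22, an L position)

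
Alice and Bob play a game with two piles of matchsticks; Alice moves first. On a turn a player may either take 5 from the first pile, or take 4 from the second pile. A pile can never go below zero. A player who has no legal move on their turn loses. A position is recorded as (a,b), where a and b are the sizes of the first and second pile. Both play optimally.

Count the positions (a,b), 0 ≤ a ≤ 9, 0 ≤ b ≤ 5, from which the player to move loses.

30

Build the W/L table. Terminal = L. A non-terminal position is W if it has a move to some L; otherwise it is L.
Every move lowers a or b (never raises either), so fill the grid row by row in increasing a, and left to right within a row: each cell's successors are then already labelled.
      b=0  b=1  b=2  b=3  b=4  b=5
a=0:    L    L    L    L    W    W
a=1:    L    L    L    L    W    W
a=2:    L    L    L    L    W    W
a=3:    L    L    L    L    W    W
a=4:    L    L    L    L    W    W
a=5:    W    W    W    W    L    L
a=6:    W    W    W    W    L    L
a=7:    W    W    W    W    L    L
a=8:    W    W    W    W    L    L
a=9:    W    W    W    W    L    L
Cells with no legal move (terminal, hence L): (0,0), (0,1), (0,2), (0,3), (1,0), (1,1), (1,2), (1,3), (2,0), (2,1), (2,2), (2,3), (3,0), (3,1), (3,2), (3,3), (4,0), (4,1), (4,2), (4,3).
The remaining L cells, each justified by listing all of its moves:
(5,4): L (options (0,4)(W), (5,0)(W) are all W)
(5,5): L (options (0,5)(W), (5,1)(W) are all W)
(6,4): L (options (1,4)(W), (6,0)(W) are all W)
(6,5): L (options (1,5)(W), (6,1)(W) are all W)
(7,4): L (options (2,4)(W), (7,0)(W) are all W)
(7,5): L (options (2,5)(W), (7,1)(W) are all W)
(8,4): L (options (3,4)(W), (8,0)(W) are all W)
(8,5): L (options (3,5)(W), (8,1)(W) are all W)
(9,4): L (options (4,4)(W), (9,0)(W) are all W)
(9,5): L (options (4,5)(W), (9,1)(W) are all W)
Every other cell has at least one move into one of the L cells above, so it is W.
L cells per row: a=0: 4, a=1: 4, a=2: 4, a=3: 4, a=4: 4, a=5: 2, a=6: 2, a=7: 2, a=8: 2, a=9: 2; total 30.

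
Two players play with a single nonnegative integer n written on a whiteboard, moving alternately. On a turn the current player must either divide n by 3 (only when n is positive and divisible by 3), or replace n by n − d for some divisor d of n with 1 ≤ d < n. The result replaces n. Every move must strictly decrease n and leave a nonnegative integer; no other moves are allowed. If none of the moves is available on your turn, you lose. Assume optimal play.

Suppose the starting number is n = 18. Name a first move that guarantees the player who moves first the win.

Build the W/L table. Terminal = L. A non-terminal position is W if it has a move to some L; otherwise it is L.
n=0: no move → L
n=1: no move → L
n=2: →1(L), so W
n=3: →1(L), so W
n=4: →2(W), 3(W) — all W, so L
n=5: →4(L), so W
n=6: →4(L), so W
n=7: →6(W) only, which is W, so L
n=8: →4(L), so W
n=9: →3(W), 6(W), 8(W) — all W, so L
n=10: →9(L), so W
n=11: →10(W) only, which is W, so L
n=12: →4(L), so W
n=13: →12(W) only, which is W, so L
n=14: →7(L), so W
n=15: →5(W), 10(W), 12(W), 14(W) — all W, so L
n=16: →15(L), so W
n=17: →16(W) only, which is W, so L
n=18: →9(L), so W
From 18, the L positions reachable in one move are: 9, 15, 17. Any move reaching one of these is winning.

Move to 9.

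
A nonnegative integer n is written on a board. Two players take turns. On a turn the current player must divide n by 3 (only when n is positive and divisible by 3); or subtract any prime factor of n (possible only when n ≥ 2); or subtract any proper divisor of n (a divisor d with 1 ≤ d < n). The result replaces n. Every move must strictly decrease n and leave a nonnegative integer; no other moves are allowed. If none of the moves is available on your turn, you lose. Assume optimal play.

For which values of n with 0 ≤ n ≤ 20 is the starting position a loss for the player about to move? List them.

0, 1, 4, 9, 14, 20

Compute win/loss labels from the base case upward. A position with no move is L. Any other position is W if it can reach an L in one move, else L.
n=0: no move → L
n=1: no move → L
n=2: reaches L-position 0 → W
n=3: reaches L-position 0 → W
n=4: only reaches 2(W), 3(W), all W → L
n=5: reaches L-position 0 → W
n=6: reaches L-position 4 → W
n=7: reaches L-position 0 → W
n=8: reaches L-position 4 → W
n=9: only reaches 3(W), 6(W), 8(W), all W → L
n=10: reaches L-position 9 → W
n=11: reaches L-position 0 → W
n=12: reaches L-position 4 → W
n=13: reaches L-position 0 → W
n=14: only reaches 7(W), 12(W), 13(W), all W → L
n=15: reaches L-position 14 → W
n=16: reaches L-position 14 → W
n=17: reaches L-position 0 → W
n=18: reaches L-position 9 → W
n=19: reaches L-position 0 → W
n=20: only reaches 10(W), 15(W), 16(W), 18(W), 19(W), all W → L
The losing starting values of n are exactly the entries labelled L in this table (6 of them).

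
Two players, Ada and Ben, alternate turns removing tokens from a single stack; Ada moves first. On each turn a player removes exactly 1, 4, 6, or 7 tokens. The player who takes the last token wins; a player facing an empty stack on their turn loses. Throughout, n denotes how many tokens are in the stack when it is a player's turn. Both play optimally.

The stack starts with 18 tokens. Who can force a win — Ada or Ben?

Label each position W (a win for the player to move) or L (a loss). A position with no legal move is L; any other position is W exactly when some move reaches an L, and L when every move reaches a W.
n=0: no move → L
n=1: →0(L), so W
n=2: →1(W) only, which is W, so L
n=3: →2(L), so W
n=4: →0(L), so W
n=5: →4(W), 1(W) — all W, so L
n=6: →5(L), so W
n=7: →0(L), so W
n=8: →2(L), so W
n=9: →5(L), so W
n=10: →9(W), 6(W), 4(W), 3(W) — all W, so L
n=11: →10(L), so W
n=12: →5(L), so W
n=13: →12(W), 9(W), 7(W), 6(W) — all W, so L
n=14: →13(L), so W
n=15: →14(W), 11(W), 9(W), 8(W) — all W, so L
n=16: →15(L), so W
n=17: →13(L), so W
n=18: →17(W), 14(W), 12(W), 11(W) — all W, so L
Every move from 18 reaches a W position, so the mover loses.

Ben wins.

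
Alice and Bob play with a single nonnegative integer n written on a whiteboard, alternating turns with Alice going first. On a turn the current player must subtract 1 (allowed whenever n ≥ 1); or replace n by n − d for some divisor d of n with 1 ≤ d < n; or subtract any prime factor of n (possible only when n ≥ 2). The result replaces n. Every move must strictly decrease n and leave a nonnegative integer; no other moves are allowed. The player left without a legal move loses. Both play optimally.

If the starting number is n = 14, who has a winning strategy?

Use the standard recursion: the mover loses at a terminal position; elsewhere, the mover wins exactly when some move hands the opponent an L position.
n=0: no move → L
n=1: can move to 0, which is L ⇒ W
n=2: can move to 0, which is L ⇒ W
n=3: can move to 0, which is L ⇒ W
n=4: moves to 2(W), 3(W); every one is W ⇒ L
n=5: can move to 0, which is L ⇒ W
n=6: can move to 4, which is L ⇒ W
n=7: can move to 0, which is L ⇒ W
n=8: can move to 4, which is L ⇒ W
n=9: moves to 6(W), 8(W); every one is W ⇒ L
n=10: can move to 9, which is L ⇒ W
n=11: can move to 0, which is L ⇒ W
n=12: can move to 9, which is L ⇒ W
n=13: can move to 0, which is L ⇒ W
n=14: moves to 7(W), 12(W), 13(W); every one is W ⇒ L
Every move from 14 reaches a W position, so the mover loses.

Bob wins.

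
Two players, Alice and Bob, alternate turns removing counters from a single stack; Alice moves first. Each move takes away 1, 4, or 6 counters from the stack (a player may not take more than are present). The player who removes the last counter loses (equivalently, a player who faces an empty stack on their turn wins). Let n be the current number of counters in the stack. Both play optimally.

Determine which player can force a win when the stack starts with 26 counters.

Label each position W (a win for the player to move) or L (a loss). A position with no legal move is W; any other position is W exactly when some move reaches an L, and L when every move reaches a W.
n=0: no move; the opponent has just taken the last counter and therefore loses → W
n=1: L (sole option 0(W) is W)
n=2: W (go to 1, an L position)
n=3: L (sole option 2(W) is W)
n=4: W (go to 3, an L position)
n=5: W (go to 1, an L position)
n=6: L (options 5(W), 2(W), 0(W) are all W)
n=7: W (go to 6, an L position)
n=8: L (options 7(W), 4(W), 2(W) are all W)
n=9: W (go to 8, an L position)
n=10: W (go to 6, an L position)
n=11: L (options 10(W), 7(W), 5(W) are all W)
n=12: W (go to 11, an L position)
n=13: L (options 12(W), 9(W), 7(W) are all W)
n=14: W (go to 13, an L position)
n=15: W (go to 11, an L position)
n=16: L (options 15(W), 12(W), 10(W) are all W)
n=17: W (go to 16, an L position)
n=18: L (options 17(W), 14(W), 12(W) are all W)
n=19: W (go to 18, an L position)
n=20: W (go to 16, an L position)
n=21: L (options 20(W), 17(W), 15(W) are all W)
n=22: W (go to 21, an L position)
n=23: L (options 22(W), 19(W), 17(W) are all W)
n=24: W (go to 23, an L position)
n=25: W (go to 21, an L position)
n=26: L (options 25(W), 22(W), 20(W) are all W)
The starting position 26 is L: whatever Alice does, the opponent receives a W position.

Bob wins.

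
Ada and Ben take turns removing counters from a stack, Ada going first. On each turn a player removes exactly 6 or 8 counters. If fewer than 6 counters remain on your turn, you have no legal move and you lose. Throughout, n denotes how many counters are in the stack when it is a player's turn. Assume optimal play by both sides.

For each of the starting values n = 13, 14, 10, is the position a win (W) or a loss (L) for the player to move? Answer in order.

Label each position W (a win for the player to move) or L (a loss). A position with no legal move is L; any other position is W exactly when some move reaches an L, and L when every move reaches a W.
n=0: no move → L
n=1: no move → L
n=2: no move → L
n=3: no move → L
n=4: no move → L
n=5: no move → L
n=6: can move to 0, which is L ⇒ W
n=7: can move to 1, which is L ⇒ W
n=8: can move to 2, which is L ⇒ W
n=9: can move to 3, which is L ⇒ W
n=10: can move to 4, which is L ⇒ W
n=11: can move to 5, which is L ⇒ W
n=12: can move to 4, which is L ⇒ W
n=13: can move to 5, which is L ⇒ W
n=14: moves to 8(W), 6(W); every one is W ⇒ L

13: W, 14: L, 10: W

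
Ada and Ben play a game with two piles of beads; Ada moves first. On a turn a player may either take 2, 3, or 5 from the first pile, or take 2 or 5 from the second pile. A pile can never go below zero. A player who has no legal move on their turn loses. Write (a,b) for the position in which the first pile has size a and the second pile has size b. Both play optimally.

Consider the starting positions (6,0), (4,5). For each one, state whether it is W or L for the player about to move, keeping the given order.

(6,0): W, (4,5): L

Classify positions by backward induction: terminal positions (no move available) are L. From any other position, the mover wins iff some move reaches an L.
No move ever increases a pile, so every position that can arise here has a ≤ 6 and b ≤ 5; it is enough to label the cells with 0 ≤ a ≤ 6 and 0 ≤ b ≤ 5.
Every move lowers a or b (never raises either), so fill the grid row by row in increasing a, and left to right within a row: each cell's successors are then already labelled.
      b=0  b=1  b=2  b=3  b=4  b=5
a=0:    L    L    W    W    L    W
a=1:    L    L    W    W    L    W
a=2:    W    W    L    L    W    W
a=3:    W    W    L    L    W    W
a=4:    W    W    W    W    W    L
a=5:    W    W    W    W    W    L
a=6:    W    W    W    W    W    W
Cells with no legal move (terminal, hence L): (0,0), (0,1), (1,0), (1,1).
The remaining L cells, each justified by listing all of its moves:
(0,4): →(0,2)(W) only, which is W, so L
(1,4): →(1,2)(W) only, which is W, so L
(2,2): →(0,2)(W), (2,0)(W) — all W, so L
(2,3): →(0,3)(W), (2,1)(W) — all W, so L
(3,2): →(1,2)(W), (0,2)(W), (3,0)(W) — all W, so L
(3,3): →(1,3)(W), (0,3)(W), (3,1)(W) — all W, so L
(4,5): →(2,5)(W), (1,5)(W), (4,3)(W), (4,0)(W) — all W, so L
(5,5): →(3,5)(W), (2,5)(W), (0,5)(W), (5,3)(W), (5,0)(W) — all W, so L
Every other cell has at least one move into one of the L cells above, so it is W.
(6,0): the move to (1,0) reaches an L cell, so W
(4,5): one of the L cells justified above, so L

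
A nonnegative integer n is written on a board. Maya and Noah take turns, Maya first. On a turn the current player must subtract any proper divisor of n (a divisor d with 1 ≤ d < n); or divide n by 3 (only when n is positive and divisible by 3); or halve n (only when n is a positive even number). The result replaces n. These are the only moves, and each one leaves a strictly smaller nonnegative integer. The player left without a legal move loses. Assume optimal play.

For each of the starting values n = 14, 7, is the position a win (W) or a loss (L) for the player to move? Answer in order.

Positions with no move are L. A position that does have a move is losing for the player to move precisely when every available move leads to a winning position for the opponent. Fill in the labels:
n=0: no move → L
n=1: no move → L
n=2: reaches L-position 1 → W
n=3: reaches L-position 1 → W
n=4: only reaches 2(W), 3(W), all W → L
n=5: reaches L-position 4 → W
n=6: reaches L-position 4 → W
n=7: only reaches 6(W), which is W → L
n=8: reaches L-position 4 → W
n=9: only reaches 3(W), 6(W), 8(W), all W → L
n=10: reaches L-position 9 → W
n=11: only reaches 10(W), which is W → L
n=12: reaches L-position 4 → W
n=13: only reaches 12(W), which is W → L
n=14: reaches L-position 7 → W

14: W, 7: L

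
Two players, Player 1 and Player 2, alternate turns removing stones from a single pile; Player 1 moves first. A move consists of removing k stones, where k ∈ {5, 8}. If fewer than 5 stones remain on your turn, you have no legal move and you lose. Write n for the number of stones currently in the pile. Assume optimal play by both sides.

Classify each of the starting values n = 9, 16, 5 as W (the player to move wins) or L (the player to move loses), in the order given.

9: W, 16: L, 5: W

Work bottom-up. With no move the player to move loses. Otherwise the position is W if at least one move leads to an L position for the opponent, and L if every move leads to a W.
n=0: no move → L
n=1: no move → L
n=2: no move → L
n=3: no move → L
n=4: no move → L
n=5: reaches L-position 0 → W
n=6: reaches L-position 1 → W
n=7: reaches L-position 2 → W
n=8: reaches L-position 3 → W
n=9: reaches L-position 4 → W
n=10: reaches L-position 2 → W
n=11: reaches L-position 3 → W
n=12: reaches L-position 4 → W
n=13: only reaches 8(W), 5(W), all W → L
n=14: only reaches 9(W), 6(W), all W → L
n=15: only reaches 10(W), 7(W), all W → L
n=16: only reaches 11(W), 8(W), all W → L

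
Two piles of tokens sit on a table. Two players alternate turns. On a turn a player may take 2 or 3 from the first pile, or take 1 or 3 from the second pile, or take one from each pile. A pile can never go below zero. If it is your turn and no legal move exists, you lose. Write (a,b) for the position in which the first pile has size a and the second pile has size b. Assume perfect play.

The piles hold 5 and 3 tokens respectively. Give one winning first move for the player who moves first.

Label each position W (a win for the player to move) or L (a loss). A position with no legal move is L; any other position is W exactly when some move reaches an L, and L when every move reaches a W.
No move ever increases a pile, so every position that can arise here has a ≤ 5 and b ≤ 3; it is enough to label the cells with 0 ≤ a ≤ 5 and 0 ≤ b ≤ 3.
Every move lowers a or b (never raises either), so fill the grid row by row in increasing a, and left to right within a row: each cell's successors are then already labelled.
      b=0  b=1  b=2  b=3
a=0:    L    W    L    W
a=1:    L    W    L    W
a=2:    W    W    W    W
a=3:    W    L    W    L
a=4:    W    L    W    L
a=5:    L    W    W    W
Cells with no legal move (terminal, hence L): (0,0), (1,0).
The remaining L cells, each justified by listing all of its moves:
(0,2): only reaches (0,1)(W), which is W → L
(1,2): only reaches (1,1)(W), (0,1)(W), all W → L
(3,1): only reaches (1,1)(W), (0,1)(W), (3,0)(W), (2,0)(W), all W → L
(3,3): only reaches (1,3)(W), (0,3)(W), (3,2)(W), (3,0)(W), (2,2)(W), all W → L
(4,1): only reaches (2,1)(W), (1,1)(W), (4,0)(W), (3,0)(W), all W → L
(4,3): only reaches (2,3)(W), (1,3)(W), (4,2)(W), (4,0)(W), (3,2)(W), all W → L
(5,0): only reaches (3,0)(W), (2,0)(W), all W → L
Every other cell has at least one move into one of the L cells above, so it is W.
From (5,3), the L positions reachable in one move are: (3,3), (5,0). Any move reaching one of these is winning.

Move to (3,3).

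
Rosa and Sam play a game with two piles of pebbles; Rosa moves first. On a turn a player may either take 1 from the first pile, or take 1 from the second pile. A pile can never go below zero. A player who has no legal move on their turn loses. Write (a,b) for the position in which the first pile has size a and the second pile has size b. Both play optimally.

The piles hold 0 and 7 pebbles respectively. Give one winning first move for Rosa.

Classify positions by backward induction: terminal positions (no move available) are L. From any other position, the mover wins iff some move reaches an L.
No move ever increases a pile, so every position that can arise here has a ≤ 0 and b ≤ 7; it is enough to label the cells with 0 ≤ a ≤ 0 and 0 ≤ b ≤ 7.
Every move lowers a or b (never raises either), so fill the grid row by row in increasing a, and left to right within a row: each cell's successors are then already labelled.
      b=0  b=1  b=2  b=3  b=4  b=5  b=6  b=7
a=0:    L    W    L    W    L    W    L    W
Cells with no legal move (terminal, hence L): (0,0).
The remaining L cells, each justified by listing all of its moves:
(0,2): only reaches (0,1)(W), which is W → L
(0,4): only reaches (0,3)(W), which is W → L
(0,6): only reaches (0,5)(W), which is W → L
Every other cell has at least one move into one of the L cells above, so it is W.
From (0,7), the L positions reachable in one move are: (0,6).

Move to (0,6).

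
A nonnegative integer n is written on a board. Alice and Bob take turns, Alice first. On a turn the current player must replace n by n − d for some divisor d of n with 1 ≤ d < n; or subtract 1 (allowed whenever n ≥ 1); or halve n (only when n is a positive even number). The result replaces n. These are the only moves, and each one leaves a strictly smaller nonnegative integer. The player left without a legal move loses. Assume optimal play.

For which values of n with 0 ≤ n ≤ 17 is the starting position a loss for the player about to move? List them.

0, 2, 5, 7, 9, 11, 13, 15, 17

Compute win/loss labels from the base case upward. A position with no move is L. Any other position is W if it can reach an L in one move, else L.
n=0: no move → L
n=1: reaches L-position 0 → W
n=2: only reaches 1(W), which is W → L
n=3: reaches L-position 2 → W
n=4: reaches L-position 2 → W
n=5: only reaches 4(W), which is W → L
n=6: reaches L-position 5 → W
n=7: only reaches 6(W), which is W → L
n=8: reaches L-position 7 → W
n=9: only reaches 6(W), 8(W), all W → L
n=10: reaches L-position 5 → W
n=11: only reaches 10(W), which is W → L
n=12: reaches L-position 9 → W
n=13: only reaches 12(W), which is W → L
n=14: reaches L-position 7 → W
n=15: only reaches 10(W), 12(W), 14(W), all W → L
n=16: reaches L-position 15 → W
n=17: only reaches 16(W), which is W → L
The losing starting values of n are exactly the entries labelled L in this table (9 of them).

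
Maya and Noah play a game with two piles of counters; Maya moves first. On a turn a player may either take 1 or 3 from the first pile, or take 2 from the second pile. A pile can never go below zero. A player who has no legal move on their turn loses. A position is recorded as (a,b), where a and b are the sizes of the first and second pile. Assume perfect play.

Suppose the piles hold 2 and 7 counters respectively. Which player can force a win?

Classify positions by backward induction: terminal positions (no move available) are L. From any other position, the mover wins iff some move reaches an L.
No move ever increases a pile, so every position that can arise here has a ≤ 2 and b ≤ 7; it is enough to label the cells with 0 ≤ a ≤ 2 and 0 ≤ b ≤ 7.
Every move lowers a or b (never raises either), so fill the grid row by row in increasing a, and left to right within a row: each cell's successors are then already labelled.
      b=0  b=1  b=2  b=3  b=4  b=5  b=6  b=7
a=0:    L    L    W    W    L    L    W    W
a=1:    W    W    L    L    W    W    L    L
a=2:    L    L    W    W    L    L    W    W
Cells with no legal move (terminal, hence L): (0,0), (0,1).
The remaining L cells, each justified by listing all of its moves:
(0,4): →(0,2)(W) only, which is W, so L
(0,5): →(0,3)(W) only, which is W, so L
(1,2): →(0,2)(W), (1,0)(W) — all W, so L
(1,3): →(0,3)(W), (1,1)(W) — all W, so L
(1,6): →(0,6)(W), (1,4)(W) — all W, so L
(1,7): →(0,7)(W), (1,5)(W) — all W, so L
(2,0): →(1,0)(W) only, which is W, so L
(2,1): →(1,1)(W) only, which is W, so L
(2,4): →(1,4)(W), (2,2)(W) — all W, so L
(2,5): →(1,5)(W), (2,3)(W) — all W, so L
Every other cell has at least one move into one of the L cells above, so it is W.
The starting position (2,7) is W: Maya should move to (1,7), handing over an L position.

Maya wins.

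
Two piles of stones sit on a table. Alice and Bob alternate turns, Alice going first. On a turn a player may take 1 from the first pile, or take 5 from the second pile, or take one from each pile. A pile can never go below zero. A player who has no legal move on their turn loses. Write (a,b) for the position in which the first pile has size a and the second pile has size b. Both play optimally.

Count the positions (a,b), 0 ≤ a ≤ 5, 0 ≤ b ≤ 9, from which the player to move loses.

Compute win/loss labels from the base case upward. A position with no move is L. Any other position is W if it can reach an L in one move, else L.
Every move lowers a or b (never raises either), so fill the grid row by row in increasing a, and left to right within a row: each cell's successors are then already labelled.
      b=0  b=1  b=2  b=3  b=4  b=5  b=6  b=7  b=8  b=9
a=0:    L    L    L    L    L    W    W    W    W    W
a=1:    W    W    W    W    W    W    L    L    L    L
a=2:    L    L    L    L    L    W    W    W    W    W
a=3:    W    W    W    W    W    W    L    L    L    L
a=4:    L    L    L    L    L    W    W    W    W    W
a=5:    W    W    W    W    W    W    L    L    L    L
Cells with no legal move (terminal, hence L): (0,0), (0,1), (0,2), (0,3), (0,4).
The remaining L cells, each justified by listing all of its moves:
(1,6): →(0,6)(W), (1,1)(W), (0,5)(W) — all W, so L
(1,7): →(0,7)(W), (1,2)(W), (0,6)(W) — all W, so L
(1,8): →(0,8)(W), (1,3)(W), (0,7)(W) — all W, so L
(1,9): →(0,9)(W), (1,4)(W), (0,8)(W) — all W, so L
(2,0): →(1,0)(W) only, which is W, so L
(2,1): →(1,1)(W), (1,0)(W) — all W, so L
(2,2): →(1,2)(W), (1,1)(W) — all W, so L
(2,3): →(1,3)(W), (1,2)(W) — all W, so L
(2,4): →(1,4)(W), (1,3)(W) — all W, so L
(3,6): →(2,6)(W), (3,1)(W), (2,5)(W) — all W, so L
(3,7): →(2,7)(W), (3,2)(W), (2,6)(W) — all W, so L
(3,8): →(2,8)(W), (3,3)(W), (2,7)(W) — all W, so L
(3,9): →(2,9)(W), (3,4)(W), (2,8)(W) — all W, so L
(4,0): →(3,0)(W) only, which is W, so L
(4,1): →(3,1)(W), (3,0)(W) — all W, so L
(4,2): →(3,2)(W), (3,1)(W) — all W, so L
(4,3): →(3,3)(W), (3,2)(W) — all W, so L
(4,4): →(3,4)(W), (3,3)(W) — all W, so L
(5,6): →(4,6)(W), (5,1)(W), (4,5)(W) — all W, so L
(5,7): →(4,7)(W), (5,2)(W), (4,6)(W) — all W, so L
(5,8): →(4,8)(W), (5,3)(W), (4,7)(W) — all W, so L
(5,9): →(4,9)(W), (5,4)(W), (4,8)(W) — all W, so L
Every other cell has at least one move into one of the L cells above, so it is W.
L cells per row: a=0: 5, a=1: 4, a=2: 5, a=3: 4, a=4: 5, a=5: 4; total 27.

27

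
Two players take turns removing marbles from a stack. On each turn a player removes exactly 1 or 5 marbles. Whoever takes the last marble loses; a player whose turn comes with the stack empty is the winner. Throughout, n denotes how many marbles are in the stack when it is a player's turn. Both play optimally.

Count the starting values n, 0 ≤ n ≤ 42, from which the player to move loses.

21

Build the W/L table. Terminal = W. A non-terminal position is W if it has a move to some L; otherwise it is L.
n=0: no move; the opponent has just taken the last marble and therefore loses → W
n=1: only reaches 0(W), which is W → L
n=2: reaches L-position 1 → W
n=3: only reaches 2(W), which is W → L
n=4: reaches L-position 3 → W
n=5: only reaches 4(W), 0(W), all W → L
n=6: reaches L-position 5 → W
n=7: only reaches 6(W), 2(W), all W → L
n=8: reaches L-position 7 → W
n=9: only reaches 8(W), 4(W), all W → L
n=10: reaches L-position 9 → W
n=11: only reaches 10(W), 6(W), all W → L
n=12: reaches L-position 11 → W
n=13: only reaches 12(W), 8(W), all W → L
n=14: reaches L-position 13 → W
n=15: only reaches 14(W), 10(W), all W → L
n=16: reaches L-position 15 → W
n=17: only reaches 16(W), 12(W), all W → L
n=18: reaches L-position 17 → W
n=19: only reaches 18(W), 14(W), all W → L
n=20: reaches L-position 19 → W
n=21: only reaches 20(W), 16(W), all W → L
n=22: reaches L-position 21 → W
n=23: only reaches 22(W), 18(W), all W → L
n=24: reaches L-position 23 → W
n=25: only reaches 24(W), 20(W), all W → L
n=26: reaches L-position 25 → W
n=27: only reaches 26(W), 22(W), all W → L
n=28: reaches L-position 27 → W
n=29: only reaches 28(W), 24(W), all W → L
n=30: reaches L-position 29 → W
n=31: only reaches 30(W), 26(W), all W → L
n=32: reaches L-position 31 → W
n=33: only reaches 32(W), 28(W), all W → L
n=34: reaches L-position 33 → W
n=35: only reaches 34(W), 30(W), all W → L
n=36: reaches L-position 35 → W
n=37: only reaches 36(W), 32(W), all W → L
n=38: reaches L-position 37 → W
n=39: only reaches 38(W), 34(W), all W → L
n=40: reaches L-position 39 → W
n=41: only reaches 40(W), 36(W), all W → L
n=42: reaches L-position 41 → W
L entries with 0 ≤ n ≤ 42: n = 1, 3, 5, 7, 9, 11, 13, 15, 17, 19, 21, 23, 25, 27, 29, 31, 33, 35, 37, 39, 41; that makes 21.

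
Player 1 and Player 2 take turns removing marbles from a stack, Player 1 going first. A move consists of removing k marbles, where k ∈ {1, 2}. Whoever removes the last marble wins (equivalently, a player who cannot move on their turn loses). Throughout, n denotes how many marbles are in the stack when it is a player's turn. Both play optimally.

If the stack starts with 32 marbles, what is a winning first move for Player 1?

Positions with no move are L. A position that does have a move is losing for the player to move precisely when every available move leads to a winning position for the opponent. Fill in the labels:
n=0: no move → L
n=1: can move to 0, which is L ⇒ W
n=2: can move to 0, which is L ⇒ W
n=3: moves to 2(W), 1(W); every one is W ⇒ L
n=4: can move to 3, which is L ⇒ W
n=5: can move to 3, which is L ⇒ W
n=6: moves to 5(W), 4(W); every one is W ⇒ L
n=7: can move to 6, which is L ⇒ W
n=8: can move to 6, which is L ⇒ W
n=9: moves to 8(W), 7(W); every one is W ⇒ L
n=10: can move to 9, which is L ⇒ W
n=11: can move to 9, which is L ⇒ W
n=12: moves to 11(W), 10(W); every one is W ⇒ L
n=13: can move to 12, which is L ⇒ W
n=14: can move to 12, which is L ⇒ W
n=15: moves to 14(W), 13(W); every one is W ⇒ L
n=16: can move to 15, which is L ⇒ W
n=17: can move to 15, which is L ⇒ W
n=18: moves to 17(W), 16(W); every one is W ⇒ L
n=19: can move to 18, which is L ⇒ W
n=20: can move to 18, which is L ⇒ W
n=21: moves to 20(W), 19(W); every one is W ⇒ L
n=22: can move to 21, which is L ⇒ W
n=23: can move to 21, which is L ⇒ W
n=24: moves to 23(W), 22(W); every one is W ⇒ L
n=25: can move to 24, which is L ⇒ W
n=26: can move to 24, which is L ⇒ W
n=27: moves to 26(W), 25(W); every one is W ⇒ L
n=28: can move to 27, which is L ⇒ W
n=29: can move to 27, which is L ⇒ W
n=30: moves to 29(W), 28(W); every one is W ⇒ L
n=31: can move to 30, which is L ⇒ W
n=32: can move to 30, which is L ⇒ W
From 32, the L positions reachable in one move are: 30.

Remove 2, leaving 30.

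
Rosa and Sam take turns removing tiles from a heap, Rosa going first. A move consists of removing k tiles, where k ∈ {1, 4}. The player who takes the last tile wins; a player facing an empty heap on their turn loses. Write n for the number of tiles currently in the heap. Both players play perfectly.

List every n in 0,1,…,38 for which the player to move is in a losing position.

Compute win/loss labels from the base case upward. A position with no move is L. Any other position is W if it can reach an L in one move, else L.
n=0: no move → L
n=1: →0(L), so W
n=2: →1(W) only, which is W, so L
n=3: →2(L), so W
n=4: →0(L), so W
n=5: →4(W), 1(W) — all W, so L
n=6: →5(L), so W
n=7: →6(W), 3(W) — all W, so L
n=8: →7(L), so W
n=9: →5(L), so W
n=10: →9(W), 6(W) — all W, so L
n=11: →10(L), so W
n=12: →11(W), 8(W) — all W, so L
n=13: →12(L), so W
n=14: →10(L), so W
n=15: →14(W), 11(W) — all W, so L
n=16: →15(L), so W
n=17: →16(W), 13(W) — all W, so L
n=18: →17(L), so W
n=19: →15(L), so W
n=20: →19(W), 16(W) — all W, so L
n=21: →20(L), so W
n=22: →21(W), 18(W) — all W, so L
n=23: →22(L), so W
n=24: →20(L), so W
n=25: →24(W), 21(W) — all W, so L
n=26: →25(L), so W
n=27: →26(W), 23(W) — all W, so L
n=28: →27(L), so W
n=29: →25(L), so W
n=30: →29(W), 26(W) — all W, so L
n=31: →30(L), so W
n=32: →31(W), 28(W) — all W, so L
n=33: →32(L), so W
n=34: →30(L), so W
n=35: →34(W), 31(W) — all W, so L
n=36: →35(L), so W
n=37: →36(W), 33(W) — all W, so L
n=38: →37(L), so W
The losing starting values of n are exactly the entries labelled L in this table (16 of them).

0, 2, 5, 7, 10, 12, 15, 17, 20, 22, 25, 27, 30, 32, 35, 37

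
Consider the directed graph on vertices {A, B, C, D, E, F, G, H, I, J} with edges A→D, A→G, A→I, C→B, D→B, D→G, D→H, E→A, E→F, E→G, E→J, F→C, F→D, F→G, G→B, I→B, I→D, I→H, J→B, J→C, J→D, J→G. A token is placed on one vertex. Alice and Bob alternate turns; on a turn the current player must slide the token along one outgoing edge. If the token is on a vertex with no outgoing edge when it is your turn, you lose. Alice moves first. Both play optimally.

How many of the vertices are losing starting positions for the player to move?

4

Build the W/L table. Terminal = L. A non-terminal position is W if it has a move to some L; otherwise it is L.
Every edge goes from a vertex to one that appears earlier in the order H, B, C, G, D, I, A, F, J, E, so processing vertices in that order labels each vertex after all of its successors.
H: no outgoing edge → L
B: no outgoing edge → L
C: →B(L), so W
G: →B(L), so W
D: →B(L), so W
I: →B(L), so W
A: →I(W), D(W), G(W) — all W, so L
F: →D(W), G(W), C(W) — all W, so L
J: →B(L), so W
E: →F(L), so W
The L vertices are A, B, F, H; that is 4 in all.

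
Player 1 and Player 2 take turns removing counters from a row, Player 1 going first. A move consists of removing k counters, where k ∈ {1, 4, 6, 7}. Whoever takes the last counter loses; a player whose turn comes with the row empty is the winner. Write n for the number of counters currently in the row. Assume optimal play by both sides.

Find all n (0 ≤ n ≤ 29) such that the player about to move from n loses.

1, 3, 6, 11, 14, 16, 19, 24, 27, 29

Classify positions by backward induction: terminal positions (no move available) are W. From any other position, the mover wins iff some move reaches an L.
n=0: no move; the opponent has just taken the last counter and therefore loses → W
n=1: L (sole option 0(W) is W)
n=2: W (go to 1, an L position)
n=3: L (sole option 2(W) is W)
n=4: W (go to 3, an L position)
n=5: W (go to 1, an L position)
n=6: L (options 5(W), 2(W), 0(W) are all W)
n=7: W (go to 6, an L position)
n=8: W (go to 1, an L position)
n=9: W (go to 3, an L position)
n=10: W (go to 6, an L position)
n=11: L (options 10(W), 7(W), 5(W), 4(W) are all W)
n=12: W (go to 11, an L position)
n=13: W (go to 6, an L position)
n=14: L (options 13(W), 10(W), 8(W), 7(W) are all W)
n=15: W (go to 14, an L position)
n=16: L (options 15(W), 12(W), 10(W), 9(W) are all W)
n=17: W (go to 16, an L position)
n=18: W (go to 14, an L position)
n=19: L (options 18(W), 15(W), 13(W), 12(W) are all W)
n=20: W (go to 19, an L position)
n=21: W (go to 14, an L position)
n=22: W (go to 16, an L position)
n=23: W (go to 19, an L position)
n=24: L (options 23(W), 20(W), 18(W), 17(W) are all W)
n=25: W (go to 24, an L position)
n=26: W (go to 19, an L position)
n=27: L (options 26(W), 23(W), 21(W), 20(W) are all W)
n=28: W (go to 27, an L position)
n=29: L (options 28(W), 25(W), 23(W), 22(W) are all W)
Reading off the rows marked L gives the requested list; there are 10 such values of n.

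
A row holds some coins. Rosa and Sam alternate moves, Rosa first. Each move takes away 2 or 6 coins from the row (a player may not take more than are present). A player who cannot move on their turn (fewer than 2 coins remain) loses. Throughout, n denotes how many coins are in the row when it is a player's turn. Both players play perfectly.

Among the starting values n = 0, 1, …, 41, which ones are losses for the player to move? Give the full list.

Work bottom-up. With no move the player to move loses. Otherwise the position is W if at least one move leads to an L position for the opponent, and L if every move leads to a W.
n=0: no move → L
n=1: no move → L
n=2: reaches L-position 0 → W
n=3: reaches L-position 1 → W
n=4: only reaches 2(W), which is W → L
n=5: only reaches 3(W), which is W → L
n=6: reaches L-position 4 → W
n=7: reaches L-position 5 → W
n=8: only reaches 6(W), 2(W), all W → L
n=9: only reaches 7(W), 3(W), all W → L
n=10: reaches L-position 8 → W
n=11: reaches L-position 9 → W
n=12: only reaches 10(W), 6(W), all W → L
n=13: only reaches 11(W), 7(W), all W → L
n=14: reaches L-position 12 → W
n=15: reaches L-position 13 → W
n=16: only reaches 14(W), 10(W), all W → L
n=17: only reaches 15(W), 11(W), all W → L
n=18: reaches L-position 16 → W
n=19: reaches L-position 17 → W
n=20: only reaches 18(W), 14(W), all W → L
n=21: only reaches 19(W), 15(W), all W → L
n=22: reaches L-position 20 → W
n=23: reaches L-position 21 → W
n=24: only reaches 22(W), 18(W), all W → L
n=25: only reaches 23(W), 19(W), all W → L
n=26: reaches L-position 24 → W
n=27: reaches L-position 25 → W
n=28: only reaches 26(W), 22(W), all W → L
n=29: only reaches 27(W), 23(W), all W → L
n=30: reaches L-position 28 → W
n=31: reaches L-position 29 → W
n=32: only reaches 30(W), 26(W), all W → L
n=33: only reaches 31(W), 27(W), all W → L
n=34: reaches L-position 32 → W
n=35: reaches L-position 33 → W
n=36: only reaches 34(W), 30(W), all W → L
n=37: only reaches 35(W), 31(W), all W → L
n=38: reaches L-position 36 → W
n=39: reaches L-position 37 → W
n=40: only reaches 38(W), 34(W), all W → L
n=41: only reaches 39(W), 35(W), all W → L
Reading off the rows marked L gives the requested list; there are 22 such values of n.

0, 1, 4, 5, 8, 9, 12, 13, 16, 17, 20, 21, 24, 25, 28, 29, 32, 33, 36, 37, 40, 41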